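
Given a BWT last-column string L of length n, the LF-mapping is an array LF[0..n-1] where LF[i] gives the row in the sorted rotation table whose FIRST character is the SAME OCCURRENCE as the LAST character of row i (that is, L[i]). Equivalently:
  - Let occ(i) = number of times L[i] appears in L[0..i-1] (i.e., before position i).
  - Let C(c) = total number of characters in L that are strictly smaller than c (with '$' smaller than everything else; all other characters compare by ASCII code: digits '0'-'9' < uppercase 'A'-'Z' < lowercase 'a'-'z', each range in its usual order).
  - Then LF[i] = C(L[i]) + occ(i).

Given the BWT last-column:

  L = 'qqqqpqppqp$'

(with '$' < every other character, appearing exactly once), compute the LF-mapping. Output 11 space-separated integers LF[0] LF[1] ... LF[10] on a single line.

Answer: 5 6 7 8 1 9 2 3 10 4 0

Derivation:
Char counts: '$':1, 'p':4, 'q':6
C (first-col start): C('$')=0, C('p')=1, C('q')=5
L[0]='q': occ=0, LF[0]=C('q')+0=5+0=5
L[1]='q': occ=1, LF[1]=C('q')+1=5+1=6
L[2]='q': occ=2, LF[2]=C('q')+2=5+2=7
L[3]='q': occ=3, LF[3]=C('q')+3=5+3=8
L[4]='p': occ=0, LF[4]=C('p')+0=1+0=1
L[5]='q': occ=4, LF[5]=C('q')+4=5+4=9
L[6]='p': occ=1, LF[6]=C('p')+1=1+1=2
L[7]='p': occ=2, LF[7]=C('p')+2=1+2=3
L[8]='q': occ=5, LF[8]=C('q')+5=5+5=10
L[9]='p': occ=3, LF[9]=C('p')+3=1+3=4
L[10]='$': occ=0, LF[10]=C('$')+0=0+0=0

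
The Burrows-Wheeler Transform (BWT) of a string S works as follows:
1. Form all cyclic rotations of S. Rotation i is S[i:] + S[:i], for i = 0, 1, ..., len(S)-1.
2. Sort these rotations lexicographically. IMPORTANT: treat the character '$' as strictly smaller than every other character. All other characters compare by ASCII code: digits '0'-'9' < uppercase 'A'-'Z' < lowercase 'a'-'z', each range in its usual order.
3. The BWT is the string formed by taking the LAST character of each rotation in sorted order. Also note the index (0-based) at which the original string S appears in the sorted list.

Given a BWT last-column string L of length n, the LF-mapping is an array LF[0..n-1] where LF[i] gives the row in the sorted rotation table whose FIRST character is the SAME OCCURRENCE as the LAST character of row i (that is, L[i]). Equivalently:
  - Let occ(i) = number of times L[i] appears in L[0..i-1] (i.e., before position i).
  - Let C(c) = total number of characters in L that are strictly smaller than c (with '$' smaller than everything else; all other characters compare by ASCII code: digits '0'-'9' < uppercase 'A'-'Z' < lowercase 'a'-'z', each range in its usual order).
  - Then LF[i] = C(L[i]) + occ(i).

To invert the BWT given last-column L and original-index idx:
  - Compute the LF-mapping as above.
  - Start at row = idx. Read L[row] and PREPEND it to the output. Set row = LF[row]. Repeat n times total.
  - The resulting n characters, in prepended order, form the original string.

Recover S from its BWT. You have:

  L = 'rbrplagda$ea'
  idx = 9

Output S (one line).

Answer: paralbadger$

Derivation:
LF mapping: 10 4 11 9 8 1 7 5 2 0 6 3
Walk LF starting at row 9, prepending L[row]:
  step 1: row=9, L[9]='$', prepend. Next row=LF[9]=0
  step 2: row=0, L[0]='r', prepend. Next row=LF[0]=10
  step 3: row=10, L[10]='e', prepend. Next row=LF[10]=6
  step 4: row=6, L[6]='g', prepend. Next row=LF[6]=7
  step 5: row=7, L[7]='d', prepend. Next row=LF[7]=5
  step 6: row=5, L[5]='a', prepend. Next row=LF[5]=1
  step 7: row=1, L[1]='b', prepend. Next row=LF[1]=4
  step 8: row=4, L[4]='l', prepend. Next row=LF[4]=8
  step 9: row=8, L[8]='a', prepend. Next row=LF[8]=2
  step 10: row=2, L[2]='r', prepend. Next row=LF[2]=11
  step 11: row=11, L[11]='a', prepend. Next row=LF[11]=3
  step 12: row=3, L[3]='p', prepend. Next row=LF[3]=9
Reversed output: paralbadger$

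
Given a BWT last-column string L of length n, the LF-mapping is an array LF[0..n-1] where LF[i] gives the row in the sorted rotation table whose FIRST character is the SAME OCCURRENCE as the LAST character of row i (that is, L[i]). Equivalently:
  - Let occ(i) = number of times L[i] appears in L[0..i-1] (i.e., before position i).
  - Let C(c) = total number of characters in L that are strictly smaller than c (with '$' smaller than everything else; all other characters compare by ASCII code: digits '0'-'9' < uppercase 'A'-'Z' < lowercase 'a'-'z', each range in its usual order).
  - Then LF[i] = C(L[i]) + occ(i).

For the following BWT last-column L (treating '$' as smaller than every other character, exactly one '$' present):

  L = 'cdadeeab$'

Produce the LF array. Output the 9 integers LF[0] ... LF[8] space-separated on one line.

Char counts: '$':1, 'a':2, 'b':1, 'c':1, 'd':2, 'e':2
C (first-col start): C('$')=0, C('a')=1, C('b')=3, C('c')=4, C('d')=5, C('e')=7
L[0]='c': occ=0, LF[0]=C('c')+0=4+0=4
L[1]='d': occ=0, LF[1]=C('d')+0=5+0=5
L[2]='a': occ=0, LF[2]=C('a')+0=1+0=1
L[3]='d': occ=1, LF[3]=C('d')+1=5+1=6
L[4]='e': occ=0, LF[4]=C('e')+0=7+0=7
L[5]='e': occ=1, LF[5]=C('e')+1=7+1=8
L[6]='a': occ=1, LF[6]=C('a')+1=1+1=2
L[7]='b': occ=0, LF[7]=C('b')+0=3+0=3
L[8]='$': occ=0, LF[8]=C('$')+0=0+0=0

Answer: 4 5 1 6 7 8 2 3 0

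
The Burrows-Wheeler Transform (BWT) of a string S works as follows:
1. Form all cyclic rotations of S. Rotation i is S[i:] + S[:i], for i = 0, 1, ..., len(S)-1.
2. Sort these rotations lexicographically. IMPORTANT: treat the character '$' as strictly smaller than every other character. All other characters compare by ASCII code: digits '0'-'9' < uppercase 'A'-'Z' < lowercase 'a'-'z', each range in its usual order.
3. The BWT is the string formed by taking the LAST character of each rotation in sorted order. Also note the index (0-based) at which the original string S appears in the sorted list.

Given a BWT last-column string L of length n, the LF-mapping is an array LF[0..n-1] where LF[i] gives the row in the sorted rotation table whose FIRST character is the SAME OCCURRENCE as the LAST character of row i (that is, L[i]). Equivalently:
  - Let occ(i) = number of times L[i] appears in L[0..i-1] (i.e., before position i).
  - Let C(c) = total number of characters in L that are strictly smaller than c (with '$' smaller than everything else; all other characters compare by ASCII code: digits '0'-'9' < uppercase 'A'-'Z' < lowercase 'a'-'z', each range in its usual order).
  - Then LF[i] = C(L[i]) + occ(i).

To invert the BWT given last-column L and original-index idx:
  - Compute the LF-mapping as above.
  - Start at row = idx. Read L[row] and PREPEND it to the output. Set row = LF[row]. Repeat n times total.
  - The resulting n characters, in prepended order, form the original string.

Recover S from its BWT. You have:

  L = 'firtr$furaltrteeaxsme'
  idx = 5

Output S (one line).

Answer: extraterrestrialmuff$

Derivation:
LF mapping: 6 8 11 16 12 0 7 19 13 1 9 17 14 18 3 4 2 20 15 10 5
Walk LF starting at row 5, prepending L[row]:
  step 1: row=5, L[5]='$', prepend. Next row=LF[5]=0
  step 2: row=0, L[0]='f', prepend. Next row=LF[0]=6
  step 3: row=6, L[6]='f', prepend. Next row=LF[6]=7
  step 4: row=7, L[7]='u', prepend. Next row=LF[7]=19
  step 5: row=19, L[19]='m', prepend. Next row=LF[19]=10
  step 6: row=10, L[10]='l', prepend. Next row=LF[10]=9
  step 7: row=9, L[9]='a', prepend. Next row=LF[9]=1
  step 8: row=1, L[1]='i', prepend. Next row=LF[1]=8
  step 9: row=8, L[8]='r', prepend. Next row=LF[8]=13
  step 10: row=13, L[13]='t', prepend. Next row=LF[13]=18
  step 11: row=18, L[18]='s', prepend. Next row=LF[18]=15
  step 12: row=15, L[15]='e', prepend. Next row=LF[15]=4
  step 13: row=4, L[4]='r', prepend. Next row=LF[4]=12
  step 14: row=12, L[12]='r', prepend. Next row=LF[12]=14
  step 15: row=14, L[14]='e', prepend. Next row=LF[14]=3
  step 16: row=3, L[3]='t', prepend. Next row=LF[3]=16
  step 17: row=16, L[16]='a', prepend. Next row=LF[16]=2
  step 18: row=2, L[2]='r', prepend. Next row=LF[2]=11
  step 19: row=11, L[11]='t', prepend. Next row=LF[11]=17
  step 20: row=17, L[17]='x', prepend. Next row=LF[17]=20
  step 21: row=20, L[20]='e', prepend. Next row=LF[20]=5
Reversed output: extraterrestrialmuff$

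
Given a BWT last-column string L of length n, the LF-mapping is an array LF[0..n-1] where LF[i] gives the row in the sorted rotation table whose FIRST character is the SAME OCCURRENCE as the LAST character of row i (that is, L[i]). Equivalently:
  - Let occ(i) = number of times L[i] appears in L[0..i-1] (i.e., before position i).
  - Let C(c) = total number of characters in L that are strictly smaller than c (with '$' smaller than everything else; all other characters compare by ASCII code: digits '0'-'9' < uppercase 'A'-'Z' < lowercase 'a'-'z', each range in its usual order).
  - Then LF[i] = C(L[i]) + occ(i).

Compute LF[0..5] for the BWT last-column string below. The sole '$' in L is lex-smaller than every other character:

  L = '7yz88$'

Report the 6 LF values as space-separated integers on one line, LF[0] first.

Answer: 1 4 5 2 3 0

Derivation:
Char counts: '$':1, '7':1, '8':2, 'y':1, 'z':1
C (first-col start): C('$')=0, C('7')=1, C('8')=2, C('y')=4, C('z')=5
L[0]='7': occ=0, LF[0]=C('7')+0=1+0=1
L[1]='y': occ=0, LF[1]=C('y')+0=4+0=4
L[2]='z': occ=0, LF[2]=C('z')+0=5+0=5
L[3]='8': occ=0, LF[3]=C('8')+0=2+0=2
L[4]='8': occ=1, LF[4]=C('8')+1=2+1=3
L[5]='$': occ=0, LF[5]=C('$')+0=0+0=0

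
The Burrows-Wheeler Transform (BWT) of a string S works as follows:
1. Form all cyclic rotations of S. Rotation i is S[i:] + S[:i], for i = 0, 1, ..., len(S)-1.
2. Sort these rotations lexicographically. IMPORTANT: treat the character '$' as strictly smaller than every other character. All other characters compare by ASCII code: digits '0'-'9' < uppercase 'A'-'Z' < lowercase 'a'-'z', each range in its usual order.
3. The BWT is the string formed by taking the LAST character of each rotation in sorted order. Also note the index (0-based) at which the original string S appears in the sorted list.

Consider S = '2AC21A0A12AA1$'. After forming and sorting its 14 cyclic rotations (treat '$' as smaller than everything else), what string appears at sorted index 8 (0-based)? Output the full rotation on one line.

Answer: A0A12AA1$2AC21

Derivation:
All 14 rotations (rotation i = S[i:]+S[:i]):
  rot[0] = 2AC21A0A12AA1$
  rot[1] = AC21A0A12AA1$2
  rot[2] = C21A0A12AA1$2A
  rot[3] = 21A0A12AA1$2AC
  rot[4] = 1A0A12AA1$2AC2
  rot[5] = A0A12AA1$2AC21
  rot[6] = 0A12AA1$2AC21A
  rot[7] = A12AA1$2AC21A0
  rot[8] = 12AA1$2AC21A0A
  rot[9] = 2AA1$2AC21A0A1
  rot[10] = AA1$2AC21A0A12
  rot[11] = A1$2AC21A0A12A
  rot[12] = 1$2AC21A0A12AA
  rot[13] = $2AC21A0A12AA1
Sorted (with $ < everything):
  sorted[0] = $2AC21A0A12AA1
  sorted[1] = 0A12AA1$2AC21A
  sorted[2] = 1$2AC21A0A12AA
  sorted[3] = 12AA1$2AC21A0A
  sorted[4] = 1A0A12AA1$2AC2
  sorted[5] = 21A0A12AA1$2AC
  sorted[6] = 2AA1$2AC21A0A1
  sorted[7] = 2AC21A0A12AA1$
  sorted[8] = A0A12AA1$2AC21
  sorted[9] = A1$2AC21A0A12A
  sorted[10] = A12AA1$2AC21A0
  sorted[11] = AA1$2AC21A0A12
  sorted[12] = AC21A0A12AA1$2
  sorted[13] = C21A0A12AA1$2A
sorted[8] = A0A12AA1$2AC21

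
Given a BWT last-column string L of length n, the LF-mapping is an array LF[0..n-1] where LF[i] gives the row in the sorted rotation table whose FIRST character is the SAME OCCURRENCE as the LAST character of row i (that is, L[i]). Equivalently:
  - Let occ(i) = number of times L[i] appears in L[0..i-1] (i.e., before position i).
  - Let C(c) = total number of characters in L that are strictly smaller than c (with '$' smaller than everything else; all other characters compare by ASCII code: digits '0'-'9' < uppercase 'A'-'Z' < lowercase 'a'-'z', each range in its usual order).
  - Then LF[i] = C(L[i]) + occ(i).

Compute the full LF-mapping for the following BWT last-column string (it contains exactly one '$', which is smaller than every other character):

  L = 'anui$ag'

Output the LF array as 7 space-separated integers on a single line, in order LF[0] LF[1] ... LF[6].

Answer: 1 5 6 4 0 2 3

Derivation:
Char counts: '$':1, 'a':2, 'g':1, 'i':1, 'n':1, 'u':1
C (first-col start): C('$')=0, C('a')=1, C('g')=3, C('i')=4, C('n')=5, C('u')=6
L[0]='a': occ=0, LF[0]=C('a')+0=1+0=1
L[1]='n': occ=0, LF[1]=C('n')+0=5+0=5
L[2]='u': occ=0, LF[2]=C('u')+0=6+0=6
L[3]='i': occ=0, LF[3]=C('i')+0=4+0=4
L[4]='$': occ=0, LF[4]=C('$')+0=0+0=0
L[5]='a': occ=1, LF[5]=C('a')+1=1+1=2
L[6]='g': occ=0, LF[6]=C('g')+0=3+0=3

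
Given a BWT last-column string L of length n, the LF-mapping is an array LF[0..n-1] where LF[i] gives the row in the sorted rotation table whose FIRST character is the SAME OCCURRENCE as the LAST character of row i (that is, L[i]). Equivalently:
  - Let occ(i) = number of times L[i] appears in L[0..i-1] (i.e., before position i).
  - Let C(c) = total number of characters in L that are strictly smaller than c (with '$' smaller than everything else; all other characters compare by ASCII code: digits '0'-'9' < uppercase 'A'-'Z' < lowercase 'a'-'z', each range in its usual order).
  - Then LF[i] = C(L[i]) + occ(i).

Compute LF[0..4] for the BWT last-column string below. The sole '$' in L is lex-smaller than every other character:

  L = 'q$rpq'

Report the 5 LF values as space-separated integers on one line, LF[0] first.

Char counts: '$':1, 'p':1, 'q':2, 'r':1
C (first-col start): C('$')=0, C('p')=1, C('q')=2, C('r')=4
L[0]='q': occ=0, LF[0]=C('q')+0=2+0=2
L[1]='$': occ=0, LF[1]=C('$')+0=0+0=0
L[2]='r': occ=0, LF[2]=C('r')+0=4+0=4
L[3]='p': occ=0, LF[3]=C('p')+0=1+0=1
L[4]='q': occ=1, LF[4]=C('q')+1=2+1=3

Answer: 2 0 4 1 3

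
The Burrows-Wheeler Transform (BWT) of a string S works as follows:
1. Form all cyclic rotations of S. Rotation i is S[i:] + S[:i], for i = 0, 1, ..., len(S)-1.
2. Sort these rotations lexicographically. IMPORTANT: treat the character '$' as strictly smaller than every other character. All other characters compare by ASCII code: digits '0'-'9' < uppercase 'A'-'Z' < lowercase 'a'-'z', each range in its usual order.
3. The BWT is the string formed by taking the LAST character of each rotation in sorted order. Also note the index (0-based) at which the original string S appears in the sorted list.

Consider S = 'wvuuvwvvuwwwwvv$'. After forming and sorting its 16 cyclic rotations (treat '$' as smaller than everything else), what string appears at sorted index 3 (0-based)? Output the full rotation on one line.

All 16 rotations (rotation i = S[i:]+S[:i]):
  rot[0] = wvuuvwvvuwwwwvv$
  rot[1] = vuuvwvvuwwwwvv$w
  rot[2] = uuvwvvuwwwwvv$wv
  rot[3] = uvwvvuwwwwvv$wvu
  rot[4] = vwvvuwwwwvv$wvuu
  rot[5] = wvvuwwwwvv$wvuuv
  rot[6] = vvuwwwwvv$wvuuvw
  rot[7] = vuwwwwvv$wvuuvwv
  rot[8] = uwwwwvv$wvuuvwvv
  rot[9] = wwwwvv$wvuuvwvvu
  rot[10] = wwwvv$wvuuvwvvuw
  rot[11] = wwvv$wvuuvwvvuww
  rot[12] = wvv$wvuuvwvvuwww
  rot[13] = vv$wvuuvwvvuwwww
  rot[14] = v$wvuuvwvvuwwwwv
  rot[15] = $wvuuvwvvuwwwwvv
Sorted (with $ < everything):
  sorted[0] = $wvuuvwvvuwwwwvv
  sorted[1] = uuvwvvuwwwwvv$wv
  sorted[2] = uvwvvuwwwwvv$wvu
  sorted[3] = uwwwwvv$wvuuvwvv
  sorted[4] = v$wvuuvwvvuwwwwv
  sorted[5] = vuuvwvvuwwwwvv$w
  sorted[6] = vuwwwwvv$wvuuvwv
  sorted[7] = vv$wvuuvwvvuwwww
  sorted[8] = vvuwwwwvv$wvuuvw
  sorted[9] = vwvvuwwwwvv$wvuu
  sorted[10] = wvuuvwvvuwwwwvv$
  sorted[11] = wvv$wvuuvwvvuwww
  sorted[12] = wvvuwwwwvv$wvuuv
  sorted[13] = wwvv$wvuuvwvvuww
  sorted[14] = wwwvv$wvuuvwvvuw
  sorted[15] = wwwwvv$wvuuvwvvu
sorted[3] = uwwwwvv$wvuuvwvv

Answer: uwwwwvv$wvuuvwvv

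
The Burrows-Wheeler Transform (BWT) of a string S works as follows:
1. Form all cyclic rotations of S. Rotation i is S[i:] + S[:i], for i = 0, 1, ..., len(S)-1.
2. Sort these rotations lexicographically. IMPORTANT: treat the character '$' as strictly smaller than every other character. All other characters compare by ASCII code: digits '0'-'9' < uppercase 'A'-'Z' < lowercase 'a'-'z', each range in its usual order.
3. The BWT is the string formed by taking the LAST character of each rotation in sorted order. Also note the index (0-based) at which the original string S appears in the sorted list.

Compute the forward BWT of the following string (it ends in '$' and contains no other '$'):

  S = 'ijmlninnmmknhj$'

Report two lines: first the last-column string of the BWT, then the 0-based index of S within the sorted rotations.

All 15 rotations (rotation i = S[i:]+S[:i]):
  rot[0] = ijmlninnmmknhj$
  rot[1] = jmlninnmmknhj$i
  rot[2] = mlninnmmknhj$ij
  rot[3] = lninnmmknhj$ijm
  rot[4] = ninnmmknhj$ijml
  rot[5] = innmmknhj$ijmln
  rot[6] = nnmmknhj$ijmlni
  rot[7] = nmmknhj$ijmlnin
  rot[8] = mmknhj$ijmlninn
  rot[9] = mknhj$ijmlninnm
  rot[10] = knhj$ijmlninnmm
  rot[11] = nhj$ijmlninnmmk
  rot[12] = hj$ijmlninnmmkn
  rot[13] = j$ijmlninnmmknh
  rot[14] = $ijmlninnmmknhj
Sorted (with $ < everything):
  sorted[0] = $ijmlninnmmknhj  (last char: 'j')
  sorted[1] = hj$ijmlninnmmkn  (last char: 'n')
  sorted[2] = ijmlninnmmknhj$  (last char: '$')
  sorted[3] = innmmknhj$ijmln  (last char: 'n')
  sorted[4] = j$ijmlninnmmknh  (last char: 'h')
  sorted[5] = jmlninnmmknhj$i  (last char: 'i')
  sorted[6] = knhj$ijmlninnmm  (last char: 'm')
  sorted[7] = lninnmmknhj$ijm  (last char: 'm')
  sorted[8] = mknhj$ijmlninnm  (last char: 'm')
  sorted[9] = mlninnmmknhj$ij  (last char: 'j')
  sorted[10] = mmknhj$ijmlninn  (last char: 'n')
  sorted[11] = nhj$ijmlninnmmk  (last char: 'k')
  sorted[12] = ninnmmknhj$ijml  (last char: 'l')
  sorted[13] = nmmknhj$ijmlnin  (last char: 'n')
  sorted[14] = nnmmknhj$ijmlni  (last char: 'i')
Last column: jn$nhimmmjnklni
Original string S is at sorted index 2

Answer: jn$nhimmmjnklni
2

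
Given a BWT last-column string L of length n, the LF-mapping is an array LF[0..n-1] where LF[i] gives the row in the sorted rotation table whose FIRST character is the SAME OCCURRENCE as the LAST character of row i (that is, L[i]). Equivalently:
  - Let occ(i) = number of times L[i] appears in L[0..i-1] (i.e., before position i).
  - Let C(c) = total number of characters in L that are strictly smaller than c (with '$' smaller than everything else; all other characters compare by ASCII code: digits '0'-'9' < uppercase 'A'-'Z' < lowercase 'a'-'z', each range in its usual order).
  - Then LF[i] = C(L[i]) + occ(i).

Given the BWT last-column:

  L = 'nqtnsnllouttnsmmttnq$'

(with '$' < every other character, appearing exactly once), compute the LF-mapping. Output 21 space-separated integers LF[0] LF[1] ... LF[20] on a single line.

Answer: 5 11 15 6 13 7 1 2 10 20 16 17 8 14 3 4 18 19 9 12 0

Derivation:
Char counts: '$':1, 'l':2, 'm':2, 'n':5, 'o':1, 'q':2, 's':2, 't':5, 'u':1
C (first-col start): C('$')=0, C('l')=1, C('m')=3, C('n')=5, C('o')=10, C('q')=11, C('s')=13, C('t')=15, C('u')=20
L[0]='n': occ=0, LF[0]=C('n')+0=5+0=5
L[1]='q': occ=0, LF[1]=C('q')+0=11+0=11
L[2]='t': occ=0, LF[2]=C('t')+0=15+0=15
L[3]='n': occ=1, LF[3]=C('n')+1=5+1=6
L[4]='s': occ=0, LF[4]=C('s')+0=13+0=13
L[5]='n': occ=2, LF[5]=C('n')+2=5+2=7
L[6]='l': occ=0, LF[6]=C('l')+0=1+0=1
L[7]='l': occ=1, LF[7]=C('l')+1=1+1=2
L[8]='o': occ=0, LF[8]=C('o')+0=10+0=10
L[9]='u': occ=0, LF[9]=C('u')+0=20+0=20
L[10]='t': occ=1, LF[10]=C('t')+1=15+1=16
L[11]='t': occ=2, LF[11]=C('t')+2=15+2=17
L[12]='n': occ=3, LF[12]=C('n')+3=5+3=8
L[13]='s': occ=1, LF[13]=C('s')+1=13+1=14
L[14]='m': occ=0, LF[14]=C('m')+0=3+0=3
L[15]='m': occ=1, LF[15]=C('m')+1=3+1=4
L[16]='t': occ=3, LF[16]=C('t')+3=15+3=18
L[17]='t': occ=4, LF[17]=C('t')+4=15+4=19
L[18]='n': occ=4, LF[18]=C('n')+4=5+4=9
L[19]='q': occ=1, LF[19]=C('q')+1=11+1=12
L[20]='$': occ=0, LF[20]=C('$')+0=0+0=0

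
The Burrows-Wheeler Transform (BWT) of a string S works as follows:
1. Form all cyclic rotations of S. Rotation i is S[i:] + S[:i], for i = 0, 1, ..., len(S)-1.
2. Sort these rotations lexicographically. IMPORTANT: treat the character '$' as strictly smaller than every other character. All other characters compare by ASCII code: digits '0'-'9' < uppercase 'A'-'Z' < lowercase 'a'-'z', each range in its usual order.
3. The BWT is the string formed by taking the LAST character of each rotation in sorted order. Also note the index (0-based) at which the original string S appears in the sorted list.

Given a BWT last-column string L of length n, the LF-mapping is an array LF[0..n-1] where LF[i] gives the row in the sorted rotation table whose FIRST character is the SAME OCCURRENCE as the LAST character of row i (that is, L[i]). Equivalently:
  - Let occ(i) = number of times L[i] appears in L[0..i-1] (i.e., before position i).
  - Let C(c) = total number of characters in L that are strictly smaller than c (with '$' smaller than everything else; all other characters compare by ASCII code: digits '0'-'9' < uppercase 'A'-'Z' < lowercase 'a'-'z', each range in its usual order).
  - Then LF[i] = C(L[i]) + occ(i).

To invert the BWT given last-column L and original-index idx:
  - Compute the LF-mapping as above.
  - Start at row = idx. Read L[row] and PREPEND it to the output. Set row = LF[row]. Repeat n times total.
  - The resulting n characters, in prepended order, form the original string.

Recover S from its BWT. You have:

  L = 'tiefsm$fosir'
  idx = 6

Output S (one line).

Answer: missieffort$

Derivation:
LF mapping: 11 4 1 2 9 6 0 3 7 10 5 8
Walk LF starting at row 6, prepending L[row]:
  step 1: row=6, L[6]='$', prepend. Next row=LF[6]=0
  step 2: row=0, L[0]='t', prepend. Next row=LF[0]=11
  step 3: row=11, L[11]='r', prepend. Next row=LF[11]=8
  step 4: row=8, L[8]='o', prepend. Next row=LF[8]=7
  step 5: row=7, L[7]='f', prepend. Next row=LF[7]=3
  step 6: row=3, L[3]='f', prepend. Next row=LF[3]=2
  step 7: row=2, L[2]='e', prepend. Next row=LF[2]=1
  step 8: row=1, L[1]='i', prepend. Next row=LF[1]=4
  step 9: row=4, L[4]='s', prepend. Next row=LF[4]=9
  step 10: row=9, L[9]='s', prepend. Next row=LF[9]=10
  step 11: row=10, L[10]='i', prepend. Next row=LF[10]=5
  step 12: row=5, L[5]='m', prepend. Next row=LF[5]=6
Reversed output: missieffort$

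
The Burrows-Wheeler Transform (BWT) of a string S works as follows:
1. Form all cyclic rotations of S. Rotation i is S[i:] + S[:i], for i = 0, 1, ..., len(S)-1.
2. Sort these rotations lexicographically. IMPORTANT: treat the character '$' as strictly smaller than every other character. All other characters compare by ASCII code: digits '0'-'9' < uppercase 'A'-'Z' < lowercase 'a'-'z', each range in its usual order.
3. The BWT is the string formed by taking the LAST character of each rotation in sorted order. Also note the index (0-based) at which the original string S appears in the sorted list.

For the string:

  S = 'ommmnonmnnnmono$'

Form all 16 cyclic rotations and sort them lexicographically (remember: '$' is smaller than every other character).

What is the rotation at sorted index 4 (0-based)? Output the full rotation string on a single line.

Answer: mnonmnnnmono$omm

Derivation:
All 16 rotations (rotation i = S[i:]+S[:i]):
  rot[0] = ommmnonmnnnmono$
  rot[1] = mmmnonmnnnmono$o
  rot[2] = mmnonmnnnmono$om
  rot[3] = mnonmnnnmono$omm
  rot[4] = nonmnnnmono$ommm
  rot[5] = onmnnnmono$ommmn
  rot[6] = nmnnnmono$ommmno
  rot[7] = mnnnmono$ommmnon
  rot[8] = nnnmono$ommmnonm
  rot[9] = nnmono$ommmnonmn
  rot[10] = nmono$ommmnonmnn
  rot[11] = mono$ommmnonmnnn
  rot[12] = ono$ommmnonmnnnm
  rot[13] = no$ommmnonmnnnmo
  rot[14] = o$ommmnonmnnnmon
  rot[15] = $ommmnonmnnnmono
Sorted (with $ < everything):
  sorted[0] = $ommmnonmnnnmono
  sorted[1] = mmmnonmnnnmono$o
  sorted[2] = mmnonmnnnmono$om
  sorted[3] = mnnnmono$ommmnon
  sorted[4] = mnonmnnnmono$omm
  sorted[5] = mono$ommmnonmnnn
  sorted[6] = nmnnnmono$ommmno
  sorted[7] = nmono$ommmnonmnn
  sorted[8] = nnmono$ommmnonmn
  sorted[9] = nnnmono$ommmnonm
  sorted[10] = no$ommmnonmnnnmo
  sorted[11] = nonmnnnmono$ommm
  sorted[12] = o$ommmnonmnnnmon
  sorted[13] = ommmnonmnnnmono$
  sorted[14] = onmnnnmono$ommmn
  sorted[15] = ono$ommmnonmnnnm
sorted[4] = mnonmnnnmono$omm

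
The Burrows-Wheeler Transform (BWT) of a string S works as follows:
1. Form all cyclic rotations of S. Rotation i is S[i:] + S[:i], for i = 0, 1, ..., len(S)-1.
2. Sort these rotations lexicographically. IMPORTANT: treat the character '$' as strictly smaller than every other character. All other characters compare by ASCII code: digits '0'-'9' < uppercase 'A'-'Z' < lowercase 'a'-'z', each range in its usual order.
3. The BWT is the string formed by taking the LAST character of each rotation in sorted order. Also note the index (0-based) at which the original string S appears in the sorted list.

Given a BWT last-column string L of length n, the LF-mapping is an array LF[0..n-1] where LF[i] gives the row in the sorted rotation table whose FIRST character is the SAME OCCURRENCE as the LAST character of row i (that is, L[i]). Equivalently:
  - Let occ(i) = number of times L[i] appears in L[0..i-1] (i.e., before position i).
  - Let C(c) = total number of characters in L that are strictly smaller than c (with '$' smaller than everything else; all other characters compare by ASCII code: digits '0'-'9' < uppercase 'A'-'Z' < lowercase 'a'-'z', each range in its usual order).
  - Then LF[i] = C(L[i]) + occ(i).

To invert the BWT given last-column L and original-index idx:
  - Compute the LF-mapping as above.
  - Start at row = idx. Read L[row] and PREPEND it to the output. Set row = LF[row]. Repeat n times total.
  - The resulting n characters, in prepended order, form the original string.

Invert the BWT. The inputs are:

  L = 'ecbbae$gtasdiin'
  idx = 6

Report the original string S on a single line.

Answer: disintecabbage$

Derivation:
LF mapping: 7 5 3 4 1 8 0 9 14 2 13 6 10 11 12
Walk LF starting at row 6, prepending L[row]:
  step 1: row=6, L[6]='$', prepend. Next row=LF[6]=0
  step 2: row=0, L[0]='e', prepend. Next row=LF[0]=7
  step 3: row=7, L[7]='g', prepend. Next row=LF[7]=9
  step 4: row=9, L[9]='a', prepend. Next row=LF[9]=2
  step 5: row=2, L[2]='b', prepend. Next row=LF[2]=3
  step 6: row=3, L[3]='b', prepend. Next row=LF[3]=4
  step 7: row=4, L[4]='a', prepend. Next row=LF[4]=1
  step 8: row=1, L[1]='c', prepend. Next row=LF[1]=5
  step 9: row=5, L[5]='e', prepend. Next row=LF[5]=8
  step 10: row=8, L[8]='t', prepend. Next row=LF[8]=14
  step 11: row=14, L[14]='n', prepend. Next row=LF[14]=12
  step 12: row=12, L[12]='i', prepend. Next row=LF[12]=10
  step 13: row=10, L[10]='s', prepend. Next row=LF[10]=13
  step 14: row=13, L[13]='i', prepend. Next row=LF[13]=11
  step 15: row=11, L[11]='d', prepend. Next row=LF[11]=6
Reversed output: disintecabbage$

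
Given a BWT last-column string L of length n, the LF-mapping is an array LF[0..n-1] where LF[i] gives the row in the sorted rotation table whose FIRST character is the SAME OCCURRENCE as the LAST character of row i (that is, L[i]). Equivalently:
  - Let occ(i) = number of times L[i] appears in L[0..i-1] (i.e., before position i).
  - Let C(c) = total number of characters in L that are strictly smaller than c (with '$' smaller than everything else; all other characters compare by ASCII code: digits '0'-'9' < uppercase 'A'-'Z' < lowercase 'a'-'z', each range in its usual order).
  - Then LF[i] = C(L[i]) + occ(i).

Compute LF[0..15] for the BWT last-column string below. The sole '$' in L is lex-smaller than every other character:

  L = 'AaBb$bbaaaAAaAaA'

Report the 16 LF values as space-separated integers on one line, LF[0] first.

Answer: 1 7 6 13 0 14 15 8 9 10 2 3 11 4 12 5

Derivation:
Char counts: '$':1, 'A':5, 'B':1, 'a':6, 'b':3
C (first-col start): C('$')=0, C('A')=1, C('B')=6, C('a')=7, C('b')=13
L[0]='A': occ=0, LF[0]=C('A')+0=1+0=1
L[1]='a': occ=0, LF[1]=C('a')+0=7+0=7
L[2]='B': occ=0, LF[2]=C('B')+0=6+0=6
L[3]='b': occ=0, LF[3]=C('b')+0=13+0=13
L[4]='$': occ=0, LF[4]=C('$')+0=0+0=0
L[5]='b': occ=1, LF[5]=C('b')+1=13+1=14
L[6]='b': occ=2, LF[6]=C('b')+2=13+2=15
L[7]='a': occ=1, LF[7]=C('a')+1=7+1=8
L[8]='a': occ=2, LF[8]=C('a')+2=7+2=9
L[9]='a': occ=3, LF[9]=C('a')+3=7+3=10
L[10]='A': occ=1, LF[10]=C('A')+1=1+1=2
L[11]='A': occ=2, LF[11]=C('A')+2=1+2=3
L[12]='a': occ=4, LF[12]=C('a')+4=7+4=11
L[13]='A': occ=3, LF[13]=C('A')+3=1+3=4
L[14]='a': occ=5, LF[14]=C('a')+5=7+5=12
L[15]='A': occ=4, LF[15]=C('A')+4=1+4=5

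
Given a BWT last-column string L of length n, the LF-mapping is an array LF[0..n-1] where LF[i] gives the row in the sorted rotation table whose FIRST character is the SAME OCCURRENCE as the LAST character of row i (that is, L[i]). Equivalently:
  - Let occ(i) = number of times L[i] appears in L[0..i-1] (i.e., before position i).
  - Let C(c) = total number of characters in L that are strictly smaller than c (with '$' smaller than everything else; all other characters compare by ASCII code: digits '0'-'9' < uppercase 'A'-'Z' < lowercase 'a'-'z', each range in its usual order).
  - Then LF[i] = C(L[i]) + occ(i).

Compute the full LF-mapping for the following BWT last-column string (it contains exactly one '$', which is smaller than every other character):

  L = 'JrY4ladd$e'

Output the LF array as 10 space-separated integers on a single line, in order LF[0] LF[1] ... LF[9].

Answer: 2 9 3 1 8 4 5 6 0 7

Derivation:
Char counts: '$':1, '4':1, 'J':1, 'Y':1, 'a':1, 'd':2, 'e':1, 'l':1, 'r':1
C (first-col start): C('$')=0, C('4')=1, C('J')=2, C('Y')=3, C('a')=4, C('d')=5, C('e')=7, C('l')=8, C('r')=9
L[0]='J': occ=0, LF[0]=C('J')+0=2+0=2
L[1]='r': occ=0, LF[1]=C('r')+0=9+0=9
L[2]='Y': occ=0, LF[2]=C('Y')+0=3+0=3
L[3]='4': occ=0, LF[3]=C('4')+0=1+0=1
L[4]='l': occ=0, LF[4]=C('l')+0=8+0=8
L[5]='a': occ=0, LF[5]=C('a')+0=4+0=4
L[6]='d': occ=0, LF[6]=C('d')+0=5+0=5
L[7]='d': occ=1, LF[7]=C('d')+1=5+1=6
L[8]='$': occ=0, LF[8]=C('$')+0=0+0=0
L[9]='e': occ=0, LF[9]=C('e')+0=7+0=7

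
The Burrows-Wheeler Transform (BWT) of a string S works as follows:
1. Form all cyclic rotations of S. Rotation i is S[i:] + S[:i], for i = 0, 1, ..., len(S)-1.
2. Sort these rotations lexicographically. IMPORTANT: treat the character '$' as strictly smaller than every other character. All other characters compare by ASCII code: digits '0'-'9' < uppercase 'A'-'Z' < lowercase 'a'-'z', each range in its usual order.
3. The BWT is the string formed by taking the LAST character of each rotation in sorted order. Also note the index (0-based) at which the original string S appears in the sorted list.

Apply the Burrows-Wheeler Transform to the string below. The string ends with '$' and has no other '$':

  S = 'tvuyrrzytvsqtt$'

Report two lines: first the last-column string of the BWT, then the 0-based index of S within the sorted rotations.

Answer: tsyrvtqy$vttuzr
8

Derivation:
All 15 rotations (rotation i = S[i:]+S[:i]):
  rot[0] = tvuyrrzytvsqtt$
  rot[1] = vuyrrzytvsqtt$t
  rot[2] = uyrrzytvsqtt$tv
  rot[3] = yrrzytvsqtt$tvu
  rot[4] = rrzytvsqtt$tvuy
  rot[5] = rzytvsqtt$tvuyr
  rot[6] = zytvsqtt$tvuyrr
  rot[7] = ytvsqtt$tvuyrrz
  rot[8] = tvsqtt$tvuyrrzy
  rot[9] = vsqtt$tvuyrrzyt
  rot[10] = sqtt$tvuyrrzytv
  rot[11] = qtt$tvuyrrzytvs
  rot[12] = tt$tvuyrrzytvsq
  rot[13] = t$tvuyrrzytvsqt
  rot[14] = $tvuyrrzytvsqtt
Sorted (with $ < everything):
  sorted[0] = $tvuyrrzytvsqtt  (last char: 't')
  sorted[1] = qtt$tvuyrrzytvs  (last char: 's')
  sorted[2] = rrzytvsqtt$tvuy  (last char: 'y')
  sorted[3] = rzytvsqtt$tvuyr  (last char: 'r')
  sorted[4] = sqtt$tvuyrrzytv  (last char: 'v')
  sorted[5] = t$tvuyrrzytvsqt  (last char: 't')
  sorted[6] = tt$tvuyrrzytvsq  (last char: 'q')
  sorted[7] = tvsqtt$tvuyrrzy  (last char: 'y')
  sorted[8] = tvuyrrzytvsqtt$  (last char: '$')
  sorted[9] = uyrrzytvsqtt$tv  (last char: 'v')
  sorted[10] = vsqtt$tvuyrrzyt  (last char: 't')
  sorted[11] = vuyrrzytvsqtt$t  (last char: 't')
  sorted[12] = yrrzytvsqtt$tvu  (last char: 'u')
  sorted[13] = ytvsqtt$tvuyrrz  (last char: 'z')
  sorted[14] = zytvsqtt$tvuyrr  (last char: 'r')
Last column: tsyrvtqy$vttuzr
Original string S is at sorted index 8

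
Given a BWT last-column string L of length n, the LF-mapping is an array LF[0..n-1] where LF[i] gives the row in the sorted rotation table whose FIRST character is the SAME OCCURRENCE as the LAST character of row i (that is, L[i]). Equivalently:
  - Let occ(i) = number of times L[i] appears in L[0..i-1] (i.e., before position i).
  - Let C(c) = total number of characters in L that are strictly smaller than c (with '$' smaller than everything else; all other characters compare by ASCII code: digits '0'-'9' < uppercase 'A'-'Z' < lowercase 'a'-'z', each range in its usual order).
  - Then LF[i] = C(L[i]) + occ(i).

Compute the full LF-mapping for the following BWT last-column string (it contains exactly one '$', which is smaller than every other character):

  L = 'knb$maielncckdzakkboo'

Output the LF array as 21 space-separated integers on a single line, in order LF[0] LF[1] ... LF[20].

Char counts: '$':1, 'a':2, 'b':2, 'c':2, 'd':1, 'e':1, 'i':1, 'k':4, 'l':1, 'm':1, 'n':2, 'o':2, 'z':1
C (first-col start): C('$')=0, C('a')=1, C('b')=3, C('c')=5, C('d')=7, C('e')=8, C('i')=9, C('k')=10, C('l')=14, C('m')=15, C('n')=16, C('o')=18, C('z')=20
L[0]='k': occ=0, LF[0]=C('k')+0=10+0=10
L[1]='n': occ=0, LF[1]=C('n')+0=16+0=16
L[2]='b': occ=0, LF[2]=C('b')+0=3+0=3
L[3]='$': occ=0, LF[3]=C('$')+0=0+0=0
L[4]='m': occ=0, LF[4]=C('m')+0=15+0=15
L[5]='a': occ=0, LF[5]=C('a')+0=1+0=1
L[6]='i': occ=0, LF[6]=C('i')+0=9+0=9
L[7]='e': occ=0, LF[7]=C('e')+0=8+0=8
L[8]='l': occ=0, LF[8]=C('l')+0=14+0=14
L[9]='n': occ=1, LF[9]=C('n')+1=16+1=17
L[10]='c': occ=0, LF[10]=C('c')+0=5+0=5
L[11]='c': occ=1, LF[11]=C('c')+1=5+1=6
L[12]='k': occ=1, LF[12]=C('k')+1=10+1=11
L[13]='d': occ=0, LF[13]=C('d')+0=7+0=7
L[14]='z': occ=0, LF[14]=C('z')+0=20+0=20
L[15]='a': occ=1, LF[15]=C('a')+1=1+1=2
L[16]='k': occ=2, LF[16]=C('k')+2=10+2=12
L[17]='k': occ=3, LF[17]=C('k')+3=10+3=13
L[18]='b': occ=1, LF[18]=C('b')+1=3+1=4
L[19]='o': occ=0, LF[19]=C('o')+0=18+0=18
L[20]='o': occ=1, LF[20]=C('o')+1=18+1=19

Answer: 10 16 3 0 15 1 9 8 14 17 5 6 11 7 20 2 12 13 4 18 19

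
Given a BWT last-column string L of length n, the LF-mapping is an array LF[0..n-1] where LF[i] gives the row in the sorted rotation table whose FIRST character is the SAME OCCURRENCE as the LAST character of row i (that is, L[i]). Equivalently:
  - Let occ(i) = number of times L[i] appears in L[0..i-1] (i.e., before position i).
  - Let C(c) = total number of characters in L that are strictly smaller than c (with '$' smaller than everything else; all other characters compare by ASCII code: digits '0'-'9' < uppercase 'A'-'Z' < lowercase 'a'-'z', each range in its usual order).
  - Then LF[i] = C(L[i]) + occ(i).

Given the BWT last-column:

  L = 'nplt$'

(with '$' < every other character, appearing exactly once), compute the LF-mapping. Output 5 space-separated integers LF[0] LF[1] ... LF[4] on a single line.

Char counts: '$':1, 'l':1, 'n':1, 'p':1, 't':1
C (first-col start): C('$')=0, C('l')=1, C('n')=2, C('p')=3, C('t')=4
L[0]='n': occ=0, LF[0]=C('n')+0=2+0=2
L[1]='p': occ=0, LF[1]=C('p')+0=3+0=3
L[2]='l': occ=0, LF[2]=C('l')+0=1+0=1
L[3]='t': occ=0, LF[3]=C('t')+0=4+0=4
L[4]='$': occ=0, LF[4]=C('$')+0=0+0=0

Answer: 2 3 1 4 0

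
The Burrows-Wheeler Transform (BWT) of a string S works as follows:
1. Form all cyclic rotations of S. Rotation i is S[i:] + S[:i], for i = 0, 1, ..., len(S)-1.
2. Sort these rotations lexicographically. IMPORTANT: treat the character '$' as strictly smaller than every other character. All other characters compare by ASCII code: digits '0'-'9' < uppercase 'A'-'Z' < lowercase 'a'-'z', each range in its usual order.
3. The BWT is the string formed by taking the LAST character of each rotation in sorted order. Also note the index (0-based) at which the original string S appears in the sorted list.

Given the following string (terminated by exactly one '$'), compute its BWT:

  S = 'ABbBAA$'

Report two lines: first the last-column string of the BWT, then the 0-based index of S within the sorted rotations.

Answer: AAB$bAB
3

Derivation:
All 7 rotations (rotation i = S[i:]+S[:i]):
  rot[0] = ABbBAA$
  rot[1] = BbBAA$A
  rot[2] = bBAA$AB
  rot[3] = BAA$ABb
  rot[4] = AA$ABbB
  rot[5] = A$ABbBA
  rot[6] = $ABbBAA
Sorted (with $ < everything):
  sorted[0] = $ABbBAA  (last char: 'A')
  sorted[1] = A$ABbBA  (last char: 'A')
  sorted[2] = AA$ABbB  (last char: 'B')
  sorted[3] = ABbBAA$  (last char: '$')
  sorted[4] = BAA$ABb  (last char: 'b')
  sorted[5] = BbBAA$A  (last char: 'A')
  sorted[6] = bBAA$AB  (last char: 'B')
Last column: AAB$bAB
Original string S is at sorted index 3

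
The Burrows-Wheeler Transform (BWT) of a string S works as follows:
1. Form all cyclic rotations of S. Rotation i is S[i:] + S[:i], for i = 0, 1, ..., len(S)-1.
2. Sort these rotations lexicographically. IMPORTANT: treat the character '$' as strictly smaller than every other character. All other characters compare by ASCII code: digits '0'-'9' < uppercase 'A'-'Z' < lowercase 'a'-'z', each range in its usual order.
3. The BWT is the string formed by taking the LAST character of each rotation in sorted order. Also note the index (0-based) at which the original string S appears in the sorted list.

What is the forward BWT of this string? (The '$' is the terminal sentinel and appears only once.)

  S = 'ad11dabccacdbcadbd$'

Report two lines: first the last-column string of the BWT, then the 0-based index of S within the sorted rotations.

Answer: dd1dc$cdadcbbaba1ca
5

Derivation:
All 19 rotations (rotation i = S[i:]+S[:i]):
  rot[0] = ad11dabccacdbcadbd$
  rot[1] = d11dabccacdbcadbd$a
  rot[2] = 11dabccacdbcadbd$ad
  rot[3] = 1dabccacdbcadbd$ad1
  rot[4] = dabccacdbcadbd$ad11
  rot[5] = abccacdbcadbd$ad11d
  rot[6] = bccacdbcadbd$ad11da
  rot[7] = ccacdbcadbd$ad11dab
  rot[8] = cacdbcadbd$ad11dabc
  rot[9] = acdbcadbd$ad11dabcc
  rot[10] = cdbcadbd$ad11dabcca
  rot[11] = dbcadbd$ad11dabccac
  rot[12] = bcadbd$ad11dabccacd
  rot[13] = cadbd$ad11dabccacdb
  rot[14] = adbd$ad11dabccacdbc
  rot[15] = dbd$ad11dabccacdbca
  rot[16] = bd$ad11dabccacdbcad
  rot[17] = d$ad11dabccacdbcadb
  rot[18] = $ad11dabccacdbcadbd
Sorted (with $ < everything):
  sorted[0] = $ad11dabccacdbcadbd  (last char: 'd')
  sorted[1] = 11dabccacdbcadbd$ad  (last char: 'd')
  sorted[2] = 1dabccacdbcadbd$ad1  (last char: '1')
  sorted[3] = abccacdbcadbd$ad11d  (last char: 'd')
  sorted[4] = acdbcadbd$ad11dabcc  (last char: 'c')
  sorted[5] = ad11dabccacdbcadbd$  (last char: '$')
  sorted[6] = adbd$ad11dabccacdbc  (last char: 'c')
  sorted[7] = bcadbd$ad11dabccacd  (last char: 'd')
  sorted[8] = bccacdbcadbd$ad11da  (last char: 'a')
  sorted[9] = bd$ad11dabccacdbcad  (last char: 'd')
  sorted[10] = cacdbcadbd$ad11dabc  (last char: 'c')
  sorted[11] = cadbd$ad11dabccacdb  (last char: 'b')
  sorted[12] = ccacdbcadbd$ad11dab  (last char: 'b')
  sorted[13] = cdbcadbd$ad11dabcca  (last char: 'a')
  sorted[14] = d$ad11dabccacdbcadb  (last char: 'b')
  sorted[15] = d11dabccacdbcadbd$a  (last char: 'a')
  sorted[16] = dabccacdbcadbd$ad11  (last char: '1')
  sorted[17] = dbcadbd$ad11dabccac  (last char: 'c')
  sorted[18] = dbd$ad11dabccacdbca  (last char: 'a')
Last column: dd1dc$cdadcbbaba1ca
Original string S is at sorted index 5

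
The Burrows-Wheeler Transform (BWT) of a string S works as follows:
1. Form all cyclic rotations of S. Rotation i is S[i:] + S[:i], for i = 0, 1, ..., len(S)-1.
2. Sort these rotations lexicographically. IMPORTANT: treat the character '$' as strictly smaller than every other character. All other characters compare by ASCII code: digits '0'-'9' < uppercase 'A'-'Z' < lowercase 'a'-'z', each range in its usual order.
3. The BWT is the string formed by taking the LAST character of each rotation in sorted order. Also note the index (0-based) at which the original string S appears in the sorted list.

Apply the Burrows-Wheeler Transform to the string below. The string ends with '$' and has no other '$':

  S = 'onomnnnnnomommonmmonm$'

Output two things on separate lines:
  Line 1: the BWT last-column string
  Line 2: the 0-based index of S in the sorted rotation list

Answer: mnnooommoomnnnonmnnmm$
21

Derivation:
All 22 rotations (rotation i = S[i:]+S[:i]):
  rot[0] = onomnnnnnomommonmmonm$
  rot[1] = nomnnnnnomommonmmonm$o
  rot[2] = omnnnnnomommonmmonm$on
  rot[3] = mnnnnnomommonmmonm$ono
  rot[4] = nnnnnomommonmmonm$onom
  rot[5] = nnnnomommonmmonm$onomn
  rot[6] = nnnomommonmmonm$onomnn
  rot[7] = nnomommonmmonm$onomnnn
  rot[8] = nomommonmmonm$onomnnnn
  rot[9] = omommonmmonm$onomnnnnn
  rot[10] = mommonmmonm$onomnnnnno
  rot[11] = ommonmmonm$onomnnnnnom
  rot[12] = mmonmmonm$onomnnnnnomo
  rot[13] = monmmonm$onomnnnnnomom
  rot[14] = onmmonm$onomnnnnnomomm
  rot[15] = nmmonm$onomnnnnnomommo
  rot[16] = mmonm$onomnnnnnomommon
  rot[17] = monm$onomnnnnnomommonm
  rot[18] = onm$onomnnnnnomommonmm
  rot[19] = nm$onomnnnnnomommonmmo
  rot[20] = m$onomnnnnnomommonmmon
  rot[21] = $onomnnnnnomommonmmonm
Sorted (with $ < everything):
  sorted[0] = $onomnnnnnomommonmmonm  (last char: 'm')
  sorted[1] = m$onomnnnnnomommonmmon  (last char: 'n')
  sorted[2] = mmonm$onomnnnnnomommon  (last char: 'n')
  sorted[3] = mmonmmonm$onomnnnnnomo  (last char: 'o')
  sorted[4] = mnnnnnomommonmmonm$ono  (last char: 'o')
  sorted[5] = mommonmmonm$onomnnnnno  (last char: 'o')
  sorted[6] = monm$onomnnnnnomommonm  (last char: 'm')
  sorted[7] = monmmonm$onomnnnnnomom  (last char: 'm')
  sorted[8] = nm$onomnnnnnomommonmmo  (last char: 'o')
  sorted[9] = nmmonm$onomnnnnnomommo  (last char: 'o')
  sorted[10] = nnnnnomommonmmonm$onom  (last char: 'm')
  sorted[11] = nnnnomommonmmonm$onomn  (last char: 'n')
  sorted[12] = nnnomommonmmonm$onomnn  (last char: 'n')
  sorted[13] = nnomommonmmonm$onomnnn  (last char: 'n')
  sorted[14] = nomnnnnnomommonmmonm$o  (last char: 'o')
  sorted[15] = nomommonmmonm$onomnnnn  (last char: 'n')
  sorted[16] = ommonmmonm$onomnnnnnom  (last char: 'm')
  sorted[17] = omnnnnnomommonmmonm$on  (last char: 'n')
  sorted[18] = omommonmmonm$onomnnnnn  (last char: 'n')
  sorted[19] = onm$onomnnnnnomommonmm  (last char: 'm')
  sorted[20] = onmmonm$onomnnnnnomomm  (last char: 'm')
  sorted[21] = onomnnnnnomommonmmonm$  (last char: '$')
Last column: mnnooommoomnnnonmnnmm$
Original string S is at sorted index 21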